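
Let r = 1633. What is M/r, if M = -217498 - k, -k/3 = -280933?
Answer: -1060297/1633 ≈ -649.29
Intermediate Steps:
k = 842799 (k = -3*(-280933) = 842799)
M = -1060297 (M = -217498 - 1*842799 = -217498 - 842799 = -1060297)
M/r = -1060297/1633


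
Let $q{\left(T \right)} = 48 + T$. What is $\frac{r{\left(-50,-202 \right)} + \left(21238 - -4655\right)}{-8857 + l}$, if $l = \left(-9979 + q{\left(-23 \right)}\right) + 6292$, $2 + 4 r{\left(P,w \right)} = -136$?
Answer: $- \frac{17239}{8346} \approx -2.0655$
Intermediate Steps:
$r{\left(P,w \right)} = - \frac{69}{2}$ ($r{\left(P,w \right)} = - \frac{1}{2} + \frac{1}{4} \left(-136\right) = - \frac{1}{2} - 34 = - \frac{69}{2}$)
$l = -3662$ ($l = \left(-9979 + \left(48 - 23\right)\right) + 6292 = \left(-9979 + 25\right) + 6292 = -9954 + 6292 = -3662$)
$\frac{r{\left(-50,-202 \right)} + \left(21238 - -4655\right)}{-8857 + l} = \frac{- \frac{69}{2} + \left(21238 - -4655\right)}{-8857 - 3662} = \frac{- \frac{69}{2} + \left(21238 + 4655\right)}{-12519} = \left(- \frac{69}{2} + 25893\right) \left(- \frac{1}{12519}\right) = \frac{51717}{2} \left(- \frac{1}{12519}\right) = - \frac{17239}{8346}$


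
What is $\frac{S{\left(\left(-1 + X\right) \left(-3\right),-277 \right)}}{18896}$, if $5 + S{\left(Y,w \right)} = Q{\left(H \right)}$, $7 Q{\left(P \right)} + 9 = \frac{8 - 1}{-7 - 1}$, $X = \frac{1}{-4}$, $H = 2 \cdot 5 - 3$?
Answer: $- \frac{359}{1058176} \approx -0.00033926$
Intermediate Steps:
$H = 7$ ($H = 10 - 3 = 7$)
$X = - \frac{1}{4} \approx -0.25$
$Q{\left(P \right)} = - \frac{79}{56}$ ($Q{\left(P \right)} = - \frac{9}{7} + \frac{\left(8 - 1\right) \frac{1}{-7 - 1}}{7} = - \frac{9}{7} + \frac{7 \frac{1}{-8}}{7} = - \frac{9}{7} + \frac{7 \left(- \frac{1}{8}\right)}{7} = - \frac{9}{7} + \frac{1}{7} \left(- \frac{7}{8}\right) = - \frac{9}{7} - \frac{1}{8} = - \frac{79}{56}$)
$S{\left(Y,w \right)} = - \frac{359}{56}$ ($S{\left(Y,w \right)} = -5 - \frac{79}{56} = - \frac{359}{56}$)
$\frac{S{\left(\left(-1 + X\right) \left(-3\right),-277 \right)}}{18896} = - \frac{359}{56 \cdot 18896} = \left(- \frac{359}{56}\right) \frac{1}{18896} = - \frac{359}{1058176}$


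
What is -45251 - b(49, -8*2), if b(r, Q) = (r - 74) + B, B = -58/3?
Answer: -135620/3 ≈ -45207.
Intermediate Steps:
B = -58/3 (B = -58*⅓ = -58/3 ≈ -19.333)
b(r, Q) = -280/3 + r (b(r, Q) = (r - 74) - 58/3 = (-74 + r) - 58/3 = -280/3 + r)
-45251 - b(49, -8*2) = -45251 - (-280/3 + 49) = -45251 - 1*(-133/3) = -45251 + 133/3 = -135620/3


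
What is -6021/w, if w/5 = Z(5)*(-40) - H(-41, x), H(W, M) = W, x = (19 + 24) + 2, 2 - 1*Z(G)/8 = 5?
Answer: -6021/5005 ≈ -1.2030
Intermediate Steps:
Z(G) = -24 (Z(G) = 16 - 8*5 = 16 - 40 = -24)
x = 45 (x = 43 + 2 = 45)
w = 5005 (w = 5*(-24*(-40) - 1*(-41)) = 5*(960 + 41) = 5*1001 = 5005)
-6021/w = -6021/5005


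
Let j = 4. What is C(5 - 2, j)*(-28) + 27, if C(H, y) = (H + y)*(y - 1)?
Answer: -561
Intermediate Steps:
C(H, y) = (-1 + y)*(H + y) (C(H, y) = (H + y)*(-1 + y) = (-1 + y)*(H + y))
C(5 - 2, j)*(-28) + 27 = (4² - (5 - 2) - 1*4 + (5 - 2)*4)*(-28) + 27 = (16 - 1*3 - 4 + 3*4)*(-28) + 27 = (16 - 3 - 4 + 12)*(-28) + 27 = 21*(-28) + 27 = -588 + 27 = -561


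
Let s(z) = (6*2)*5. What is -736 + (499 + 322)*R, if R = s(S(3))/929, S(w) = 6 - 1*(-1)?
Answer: -634484/929 ≈ -682.98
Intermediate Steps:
S(w) = 7 (S(w) = 6 + 1 = 7)
s(z) = 60 (s(z) = 12*5 = 60)
R = 60/929 ≈ 0.064586
-736 + (499 + 322)*R = -736 + (499 + 322)*(60/929) = -736 + 821*(60/929) = -736 + 49260/929 = -634484/929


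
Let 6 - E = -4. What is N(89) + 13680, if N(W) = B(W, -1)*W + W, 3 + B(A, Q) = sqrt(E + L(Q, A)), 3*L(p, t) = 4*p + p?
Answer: 13502 + 445*sqrt(3)/3 ≈ 13759.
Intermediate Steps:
E = 10 (E = 6 - 1*(-4) = 6 + 4 = 10)
L(p, t) = 5*p/3 (L(p, t) = (4*p + p)/3 = (5*p)/3 = 5*p/3)
B(A, Q) = -3 + sqrt(10 + 5*Q/3)
N(W) = W + W*(-3 + 5*sqrt(3)/3) (N(W) = (-3 + sqrt(90 + 15*(-1))/3)*W + W = (-3 + sqrt(90 - 15)/3)*W + W = (-3 + sqrt(75)/3)*W + W = (-3 + (5*sqrt(3))/3)*W + W = (-3 + 5*sqrt(3)/3)*W + W = W*(-3 + 5*sqrt(3)/3) + W = W + W*(-3 + 5*sqrt(3)/3))
N(89) + 13680 = (1/3)*89*(-6 + 5*sqrt(3)) + 13680 = (-178 + 445*sqrt(3)/3) + 13680 = 13502 + 445*sqrt(3)/3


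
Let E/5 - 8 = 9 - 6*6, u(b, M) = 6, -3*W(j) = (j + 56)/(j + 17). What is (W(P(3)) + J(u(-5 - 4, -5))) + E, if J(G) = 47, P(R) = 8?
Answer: -3664/75 ≈ -48.853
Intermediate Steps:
W(j) = -(56 + j)/(3*(17 + j)) (W(j) = -(j + 56)/(3*(j + 17)) = -(56 + j)/(3*(17 + j)))
E = -95 (E = 40 + 5*(9 - 6*6) = 40 + 5*(9 - 36) = 40 + 5*(-27) = 40 - 135 = -95)
(W(P(3)) + J(u(-5 - 4, -5))) + E = ((-56 - 1*8)/(3*(17 + 8)) + 47) - 95 = ((⅓)*(-56 - 8)/25 + 47) - 95 = ((⅓)*(1/25)*(-64) + 47) - 95 = (-64/75 + 47) - 95 = 3461/75 - 95 = -3664/75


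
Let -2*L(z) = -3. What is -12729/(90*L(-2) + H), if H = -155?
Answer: 12729/20 ≈ 636.45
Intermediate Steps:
L(z) = 3/2 (L(z) = -½*(-3) = 3/2)
-12729/(90*L(-2) + H) = -12729/(90*(3/2) - 155) = -12729/(135 - 155) = -12729/(-20) = -12729*(-1/20) = 12729/20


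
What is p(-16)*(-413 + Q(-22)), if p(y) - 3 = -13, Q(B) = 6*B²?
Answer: -24910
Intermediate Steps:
p(y) = -10 (p(y) = 3 - 13 = -10)
p(-16)*(-413 + Q(-22)) = -10*(-413 + 6*(-22)²) = -10*(-413 + 6*484) = -10*(-413 + 2904) = -10*2491 = -24910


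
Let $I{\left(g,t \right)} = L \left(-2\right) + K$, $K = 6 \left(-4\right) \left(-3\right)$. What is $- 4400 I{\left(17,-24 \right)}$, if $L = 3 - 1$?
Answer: $-299200$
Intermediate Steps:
$L = 2$ ($L = 3 - 1 = 2$)
$K = 72$ ($K = \left(-24\right) \left(-3\right) = 72$)
$I{\left(g,t \right)} = 68$ ($I{\left(g,t \right)} = 2 \left(-2\right) + 72 = -4 + 72 = 68$)
$- 4400 I{\left(17,-24 \right)} = \left(-4400\right) 68 = -299200$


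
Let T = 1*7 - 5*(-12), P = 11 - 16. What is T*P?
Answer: -335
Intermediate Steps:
P = -5
T = 67 (T = 7 + 60 = 67)
T*P = 67*(-5) = -335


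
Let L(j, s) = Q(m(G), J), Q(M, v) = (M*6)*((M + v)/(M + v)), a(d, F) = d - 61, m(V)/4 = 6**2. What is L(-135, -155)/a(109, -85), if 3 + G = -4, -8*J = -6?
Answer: 18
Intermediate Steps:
J = 3/4 (J = -1/8*(-6) = 3/4 ≈ 0.75000)
G = -7 (G = -3 - 4 = -7)
m(V) = 144 (m(V) = 4*6**2 = 4*36 = 144)
a(d, F) = -61 + d
Q(M, v) = 6*M (Q(M, v) = (6*M)*1 = 6*M)
L(j, s) = 864 (L(j, s) = 6*144 = 864)
L(-135, -155)/a(109, -85) = 864/(-61 + 109) = 864/48 = 864*(1/48) = 18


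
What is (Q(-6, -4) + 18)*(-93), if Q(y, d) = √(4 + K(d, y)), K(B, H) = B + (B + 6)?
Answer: -1674 - 93*√2 ≈ -1805.5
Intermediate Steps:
K(B, H) = 6 + 2*B (K(B, H) = B + (6 + B) = 6 + 2*B)
Q(y, d) = √(10 + 2*d) (Q(y, d) = √(4 + (6 + 2*d)) = √(10 + 2*d))
(Q(-6, -4) + 18)*(-93) = (√(10 + 2*(-4)) + 18)*(-93) = (√(10 - 8) + 18)*(-93) = (√2 + 18)*(-93) = (18 + √2)*(-93) = -1674 - 93*√2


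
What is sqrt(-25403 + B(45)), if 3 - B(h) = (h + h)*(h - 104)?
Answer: 7*I*sqrt(410) ≈ 141.74*I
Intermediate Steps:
B(h) = 3 - 2*h*(-104 + h) (B(h) = 3 - (h + h)*(h - 104) = 3 - 2*h*(-104 + h))
sqrt(-25403 + B(45)) = sqrt(-25403 + (3 - 2*45**2 + 208*45)) = sqrt(-25403 + (3 - 2*2025 + 9360)) = sqrt(-25403 + (3 - 4050 + 9360)) = sqrt(-25403 + 5313) = sqrt(-20090) = 7*I*sqrt(410)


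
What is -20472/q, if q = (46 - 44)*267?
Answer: -3412/89 ≈ -38.337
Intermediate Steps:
q = 534 (q = 2*267 = 534)
-20472/q = -20472/534 = -20472*1/534 = -3412/89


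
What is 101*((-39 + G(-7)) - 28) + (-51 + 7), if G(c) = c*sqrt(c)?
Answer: -6811 - 707*I*sqrt(7) ≈ -6811.0 - 1870.5*I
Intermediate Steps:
G(c) = c**(3/2)
101*((-39 + G(-7)) - 28) + (-51 + 7) = 101*((-39 + (-7)**(3/2)) - 28) + (-51 + 7) = 101*((-39 - 7*I*sqrt(7)) - 28) - 44 = 101*(-67 - 7*I*sqrt(7)) - 44 = (-6767 - 707*I*sqrt(7)) - 44 = -6811 - 707*I*sqrt(7)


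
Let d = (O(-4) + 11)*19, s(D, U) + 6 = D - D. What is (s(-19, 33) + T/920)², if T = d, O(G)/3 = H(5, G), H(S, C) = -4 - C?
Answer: 28206721/846400 ≈ 33.326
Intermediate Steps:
O(G) = -12 - 3*G (O(G) = 3*(-4 - G) = -12 - 3*G)
s(D, U) = -6 (s(D, U) = -6 + (D - D) = -6 + 0 = -6)
d = 209 (d = ((-12 - 3*(-4)) + 11)*19 = ((-12 + 12) + 11)*19 = (0 + 11)*19 = 11*19 = 209)
T = 209
(s(-19, 33) + T/920)² = (-6 + 209/920)² = (-5311/920)² = 28206721/846400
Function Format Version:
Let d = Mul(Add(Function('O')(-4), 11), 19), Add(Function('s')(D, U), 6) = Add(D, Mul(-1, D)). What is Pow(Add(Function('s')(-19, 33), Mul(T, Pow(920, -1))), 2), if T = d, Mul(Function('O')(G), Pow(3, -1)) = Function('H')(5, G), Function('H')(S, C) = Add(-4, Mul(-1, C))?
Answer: Rational(28206721, 846400) ≈ 33.326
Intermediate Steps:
Function('O')(G) = Add(-12, Mul(-3, G)) (Function('O')(G) = Mul(3, Add(-4, Mul(-1, G))) = Add(-12, Mul(-3, G)))
Function('s')(D, U) = -6 (Function('s')(D, U) = Add(-6, Add(D, Mul(-1, D))) = Add(-6, 0) = -6)
d = 209 (d = Mul(Add(Add(-12, Mul(-3, -4)), 11), 19) = Mul(Add(Add(-12, 12), 11), 19) = Mul(Add(0, 11), 19) = Mul(11, 19) = 209)
T = 209
Pow(Add(Function('s')(-19, 33), Mul(T, Pow(920, -1))), 2) = Pow(Add(-6, Mul(209, Pow(920, -1))), 2) = Pow(Add(-6, Mul(209, Rational(1, 920))), 2) = Pow(Add(-6, Rational(209, 920)), 2) = Pow(Rational(-5311, 920), 2) = Rational(28206721, 846400)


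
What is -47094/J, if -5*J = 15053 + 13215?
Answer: 117735/14134 ≈ 8.3299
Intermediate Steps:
J = -28268/5 (J = -(15053 + 13215)/5 = -1/5*28268 = -28268/5 ≈ -5653.6)
-47094/J = -47094/(-28268/5) = -47094*(-5/28268) = 117735/14134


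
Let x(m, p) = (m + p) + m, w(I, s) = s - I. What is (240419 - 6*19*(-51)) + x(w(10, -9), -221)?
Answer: 245974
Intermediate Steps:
x(m, p) = p + 2*m
(240419 - 6*19*(-51)) + x(w(10, -9), -221) = (240419 - 6*19*(-51)) + (-221 + 2*(-9 - 1*10)) = (240419 - 114*(-51)) + (-221 + 2*(-9 - 10)) = (240419 + 5814) + (-221 + 2*(-19)) = 246233 + (-221 - 38) = 246233 - 259 = 245974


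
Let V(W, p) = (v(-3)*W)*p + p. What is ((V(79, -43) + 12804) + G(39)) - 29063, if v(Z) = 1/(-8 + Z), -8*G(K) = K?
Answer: -1407829/88 ≈ -15998.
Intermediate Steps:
G(K) = -K/8
V(W, p) = p - W*p/11 (V(W, p) = (W/(-8 - 3))*p + p = (W/(-11))*p + p = (-W/11)*p + p = -W*p/11 + p = p - W*p/11)
((V(79, -43) + 12804) + G(39)) - 29063 = (((1/11)*(-43)*(11 - 1*79) + 12804) - ⅛*39) - 29063 = (((1/11)*(-43)*(11 - 79) + 12804) - 39/8) - 29063 = (((1/11)*(-43)*(-68) + 12804) - 39/8) - 29063 = ((2924/11 + 12804) - 39/8) - 29063 = (143768/11 - 39/8) - 29063 = 1149715/88 - 29063 = -1407829/88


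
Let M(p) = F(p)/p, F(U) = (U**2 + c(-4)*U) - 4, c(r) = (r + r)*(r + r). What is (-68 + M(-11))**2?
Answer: 25921/121 ≈ 214.22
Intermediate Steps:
c(r) = 4*r**2 (c(r) = (2*r)*(2*r) = 4*r**2)
F(U) = -4 + U**2 + 64*U (F(U) = (U**2 + (4*(-4)**2)*U) - 4 = (U**2 + (4*16)*U) - 4 = (U**2 + 64*U) - 4 = -4 + U**2 + 64*U)
M(p) = (-4 + p**2 + 64*p)/p
(-68 + M(-11))**2 = (-68 + (64 - 11 - 4/(-11)))**2 = (-68 + (64 - 11 - 4*(-1/11)))**2 = (-68 + (64 - 11 + 4/11))**2 = (-68 + 587/11)**2 = (-161/11)**2 = 25921/121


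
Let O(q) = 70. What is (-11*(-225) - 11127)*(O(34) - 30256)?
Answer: 261169272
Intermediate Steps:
(-11*(-225) - 11127)*(O(34) - 30256) = (-11*(-225) - 11127)*(70 - 30256) = (2475 - 11127)*(-30186) = -8652*(-30186) = 261169272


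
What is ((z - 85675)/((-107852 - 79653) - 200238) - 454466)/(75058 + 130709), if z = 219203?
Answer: -176216143766/79784713881 ≈ -2.2086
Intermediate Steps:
((z - 85675)/((-107852 - 79653) - 200238) - 454466)/(75058 + 130709) = ((219203 - 85675)/((-107852 - 79653) - 200238) - 454466)/(75058 + 130709) = (133528/(-187505 - 200238) - 454466)/205767 = (133528/(-387743) - 454466)*(1/205767) = (133528*(-1/387743) - 454466)*(1/205767) = (-133528/387743 - 454466)*(1/205767) = -176216143766/387743*1/205767 = -176216143766/79784713881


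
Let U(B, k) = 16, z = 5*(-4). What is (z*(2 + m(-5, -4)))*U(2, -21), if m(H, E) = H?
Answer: 960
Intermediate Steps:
z = -20
(z*(2 + m(-5, -4)))*U(2, -21) = -20*(2 - 5)*16 = -20*(-3)*16 = 60*16 = 960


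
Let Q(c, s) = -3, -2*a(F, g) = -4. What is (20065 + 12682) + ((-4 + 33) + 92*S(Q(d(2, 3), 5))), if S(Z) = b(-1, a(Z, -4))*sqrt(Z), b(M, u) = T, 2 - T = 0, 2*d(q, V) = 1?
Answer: 32776 + 184*I*sqrt(3) ≈ 32776.0 + 318.7*I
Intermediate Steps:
a(F, g) = 2 (a(F, g) = -1/2*(-4) = 2)
d(q, V) = 1/2 (d(q, V) = (1/2)*1 = 1/2)
T = 2 (T = 2 - 1*0 = 2 + 0 = 2)
b(M, u) = 2
S(Z) = 2*sqrt(Z)
(20065 + 12682) + ((-4 + 33) + 92*S(Q(d(2, 3), 5))) = (20065 + 12682) + ((-4 + 33) + 92*(2*sqrt(-3))) = 32747 + (29 + 92*(2*(I*sqrt(3)))) = 32747 + (29 + 92*(2*I*sqrt(3))) = 32747 + (29 + 184*I*sqrt(3)) = 32776 + 184*I*sqrt(3)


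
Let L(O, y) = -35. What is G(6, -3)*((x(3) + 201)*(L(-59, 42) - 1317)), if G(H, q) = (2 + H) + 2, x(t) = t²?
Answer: -2839200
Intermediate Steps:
G(H, q) = 4 + H
G(6, -3)*((x(3) + 201)*(L(-59, 42) - 1317)) = (4 + 6)*((3² + 201)*(-35 - 1317)) = 10*((9 + 201)*(-1352)) = 10*(210*(-1352)) = 10*(-283920) = -2839200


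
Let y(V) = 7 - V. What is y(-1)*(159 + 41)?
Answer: 1600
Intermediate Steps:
y(-1)*(159 + 41) = (7 - 1*(-1))*(159 + 41) = (7 + 1)*200 = 8*200 = 1600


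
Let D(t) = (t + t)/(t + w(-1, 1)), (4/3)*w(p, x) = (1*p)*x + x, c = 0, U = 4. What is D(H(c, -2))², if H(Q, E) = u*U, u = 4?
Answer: 4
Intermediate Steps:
H(Q, E) = 16 (H(Q, E) = 4*4 = 16)
w(p, x) = 3*x/4 + 3*p*x/4 (w(p, x) = 3*((1*p)*x + x)/4 = 3*(p*x + x)/4 = 3*(x + p*x)/4 = 3*x/4 + 3*p*x/4)
D(t) = 2 (D(t) = (t + t)/(t + (¾)*1*(1 - 1)) = (2*t)/(t + (¾)*1*0) = (2*t)/(t + 0) = (2*t)/t = 2)
D(H(c, -2))² = 2² = 4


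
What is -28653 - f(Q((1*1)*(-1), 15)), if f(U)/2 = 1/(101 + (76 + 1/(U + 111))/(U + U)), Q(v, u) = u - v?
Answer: -12037620529/420117 ≈ -28653.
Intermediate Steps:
f(U) = 2/(101 + (76 + 1/(111 + U))/(2*U)) (f(U) = 2/(101 + (76 + 1/(U + 111))/(U + U)) = 2/(101 + (76 + 1/(111 + U))/((2*U))) = 2/(101 + (76 + 1/(111 + U))*(1/(2*U))) = 2/(101 + (76 + 1/(111 + U))/(2*U)))
-28653 - f(Q((1*1)*(-1), 15)) = -28653 - 4*(15 - 1*1*(-1))*(111 + (15 - 1*1*(-1)))/(8437 + 202*(15 - 1*1*(-1))² + 22498*(15 - 1*1*(-1))) = -28653 - 4*(15 - (-1))*(111 + (15 - (-1)))/(8437 + 202*(15 - (-1))² + 22498*(15 - (-1))) = -28653 - 4*(15 - 1*(-1))*(111 + (15 - 1*(-1)))/(8437 + 202*(15 - 1*(-1))² + 22498*(15 - 1*(-1))) = -28653 - 4*(15 + 1)*(111 + (15 + 1))/(8437 + 202*(15 + 1)² + 22498*(15 + 1)) = -28653 - 4*16*(111 + 16)/(8437 + 202*16² + 22498*16) = -28653 - 4*16*127/(8437 + 202*256 + 359968) = -28653 - 4*16*127/(8437 + 51712 + 359968) = -28653 - 4*16*127/420117 = -28653 - 1*8128/420117 = -28653 - 8128/420117 = -12037620529/420117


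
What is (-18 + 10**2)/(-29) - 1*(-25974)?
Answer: 753164/29 ≈ 25971.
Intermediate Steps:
(-18 + 10**2)/(-29) - 1*(-25974) = (-18 + 100)*(-1/29) + 25974 = 82*(-1/29) + 25974 = -82/29 + 25974 = 753164/29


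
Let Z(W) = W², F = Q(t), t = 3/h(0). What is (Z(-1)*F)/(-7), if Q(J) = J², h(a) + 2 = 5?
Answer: -⅐ ≈ -0.14286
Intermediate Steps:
h(a) = 3 (h(a) = -2 + 5 = 3)
t = 1 (t = 3/3 = 3*(⅓) = 1)
F = 1 (F = 1² = 1)
(Z(-1)*F)/(-7) = ((-1)²*1)/(-7) = (1*1)*(-⅐) = 1*(-⅐) = -⅐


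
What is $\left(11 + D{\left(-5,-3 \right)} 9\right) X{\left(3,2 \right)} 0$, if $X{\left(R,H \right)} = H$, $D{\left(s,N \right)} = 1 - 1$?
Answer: $0$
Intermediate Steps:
$D{\left(s,N \right)} = 0$ ($D{\left(s,N \right)} = 1 - 1 = 0$)
$\left(11 + D{\left(-5,-3 \right)} 9\right) X{\left(3,2 \right)} 0 = \left(11 + 0 \cdot 9\right) 2 \cdot 0 = \left(11 + 0\right) 0 = 11 \cdot 0 = 0$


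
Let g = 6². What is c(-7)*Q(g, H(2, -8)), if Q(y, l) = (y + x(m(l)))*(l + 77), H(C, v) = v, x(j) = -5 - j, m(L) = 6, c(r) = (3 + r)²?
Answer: 27600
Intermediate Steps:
g = 36
Q(y, l) = (-11 + y)*(77 + l) (Q(y, l) = (y + (-5 - 1*6))*(l + 77) = (y + (-5 - 6))*(77 + l) = (y - 11)*(77 + l) = (-11 + y)*(77 + l))
c(-7)*Q(g, H(2, -8)) = (3 - 7)²*(-847 - 11*(-8) + 77*36 - 8*36) = (-4)²*(-847 + 88 + 2772 - 288) = 16*1725 = 27600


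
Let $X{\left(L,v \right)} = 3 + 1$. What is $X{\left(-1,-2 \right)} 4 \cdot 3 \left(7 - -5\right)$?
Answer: $576$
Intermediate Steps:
$X{\left(L,v \right)} = 4$
$X{\left(-1,-2 \right)} 4 \cdot 3 \left(7 - -5\right) = 4 \cdot 4 \cdot 3 \left(7 - -5\right) = 4 \cdot 12 \left(7 + 5\right) = 48 \cdot 12 = 576$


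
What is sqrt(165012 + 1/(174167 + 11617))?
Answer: sqrt(1423875951690414)/92892 ≈ 406.22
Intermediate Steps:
sqrt(165012 + 1/(174167 + 11617)) = sqrt(165012 + 1/185784) = sqrt(30656589409/185784) = sqrt(1423875951690414)/92892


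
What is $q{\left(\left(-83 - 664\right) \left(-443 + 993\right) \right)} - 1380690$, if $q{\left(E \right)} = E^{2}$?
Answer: $168796341810$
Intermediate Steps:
$q{\left(\left(-83 - 664\right) \left(-443 + 993\right) \right)} - 1380690 = \left(\left(-83 - 664\right) \left(-443 + 993\right)\right)^{2} - 1380690 = \left(\left(-747\right) 550\right)^{2} - 1380690 = \left(-410850\right)^{2} - 1380690 = 168797722500 - 1380690 = 168796341810$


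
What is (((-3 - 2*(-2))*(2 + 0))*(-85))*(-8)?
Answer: 1360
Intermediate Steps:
(((-3 - 2*(-2))*(2 + 0))*(-85))*(-8) = (((-3 + 4)*2)*(-85))*(-8) = ((1*2)*(-85))*(-8) = (2*(-85))*(-8) = -170*(-8) = 1360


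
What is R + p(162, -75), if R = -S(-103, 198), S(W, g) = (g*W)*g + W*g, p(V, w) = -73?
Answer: 4058333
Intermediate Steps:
S(W, g) = W*g + W*g**2 (S(W, g) = (W*g)*g + W*g = W*g**2 + W*g = W*g + W*g**2)
R = 4058406 (R = -(-103)*198*(1 + 198) = -(-103)*198*199 = -1*(-4058406) = 4058406)
R + p(162, -75) = 4058406 - 73 = 4058333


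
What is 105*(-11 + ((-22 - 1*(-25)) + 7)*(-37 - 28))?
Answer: -69405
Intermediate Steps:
105*(-11 + ((-22 - 1*(-25)) + 7)*(-37 - 28)) = 105*(-11 + ((-22 + 25) + 7)*(-65)) = 105*(-11 + (3 + 7)*(-65)) = 105*(-11 + 10*(-65)) = 105*(-11 - 650) = 105*(-661) = -69405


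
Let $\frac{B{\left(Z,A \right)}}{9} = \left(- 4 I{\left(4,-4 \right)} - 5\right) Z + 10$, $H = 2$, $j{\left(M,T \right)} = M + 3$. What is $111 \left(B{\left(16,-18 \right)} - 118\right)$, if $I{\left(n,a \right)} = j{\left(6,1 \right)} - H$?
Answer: $-530580$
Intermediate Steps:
$j{\left(M,T \right)} = 3 + M$
$I{\left(n,a \right)} = 7$ ($I{\left(n,a \right)} = \left(3 + 6\right) - 2 = 9 - 2 = 7$)
$B{\left(Z,A \right)} = 90 - 297 Z$ ($B{\left(Z,A \right)} = 9 \left(\left(\left(-4\right) 7 - 5\right) Z + 10\right) = 9 \left(\left(-28 - 5\right) Z + 10\right) = 9 \left(- 33 Z + 10\right) = 9 \left(10 - 33 Z\right) = 90 - 297 Z$)
$111 \left(B{\left(16,-18 \right)} - 118\right) = 111 \left(\left(90 - 4752\right) - 118\right) = 111 \left(-4662 - 118\right) = 111 \left(-4780\right) = -530580$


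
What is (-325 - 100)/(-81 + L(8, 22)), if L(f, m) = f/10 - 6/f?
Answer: 8500/1619 ≈ 5.2502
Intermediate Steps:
L(f, m) = -6/f + f/10 (L(f, m) = f*(⅒) - 6/f = f/10 - 6/f = -6/f + f/10)
(-325 - 100)/(-81 + L(8, 22)) = (-325 - 100)/(-81 + (-6/8 + (⅒)*8)) = -425/(-81 + (-6*⅛ + ⅘)) = -425/(-81 + (-¾ + ⅘)) = -425/(-81 + 1/20) = -425/(-1619/20) = -425*(-20/1619) = 8500/1619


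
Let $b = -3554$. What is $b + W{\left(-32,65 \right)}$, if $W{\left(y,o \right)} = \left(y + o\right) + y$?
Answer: $-3553$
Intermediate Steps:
$W{\left(y,o \right)} = o + 2 y$ ($W{\left(y,o \right)} = \left(o + y\right) + y = o + 2 y$)
$b + W{\left(-32,65 \right)} = -3554 + \left(65 + 2 \left(-32\right)\right) = -3554 + \left(65 - 64\right) = -3554 + 1 = -3553$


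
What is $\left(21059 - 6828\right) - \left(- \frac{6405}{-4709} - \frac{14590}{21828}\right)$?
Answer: $\frac{43020754823}{3023178} \approx 14230.0$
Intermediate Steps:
$\left(21059 - 6828\right) - \left(- \frac{6405}{-4709} - \frac{14590}{21828}\right) = 14231 - \left(\left(-6405\right) \left(- \frac{1}{4709}\right) - \frac{7295}{10914}\right) = 14231 - \left(\frac{6405}{4709} - \frac{7295}{10914}\right) = 14231 - \frac{2091295}{3023178} = \frac{43020754823}{3023178}$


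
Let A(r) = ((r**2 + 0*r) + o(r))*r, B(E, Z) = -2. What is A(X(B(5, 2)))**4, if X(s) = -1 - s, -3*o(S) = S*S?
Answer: 16/81 ≈ 0.19753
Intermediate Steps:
o(S) = -S**2/3 (o(S) = -S*S/3 = -S**2/3)
A(r) = 2*r**3/3 (A(r) = ((r**2 + 0*r) - r**2/3)*r = ((r**2 + 0) - r**2/3)*r = (r**2 - r**2/3)*r = (2*r**2/3)*r = 2*r**3/3)
A(X(B(5, 2)))**4 = (2*(-1 - 1*(-2))**3/3)**4 = (2*(-1 + 2)**3/3)**4 = ((2/3)*1**3)**4 = ((2/3)*1)**4 = (2/3)**4 = 16/81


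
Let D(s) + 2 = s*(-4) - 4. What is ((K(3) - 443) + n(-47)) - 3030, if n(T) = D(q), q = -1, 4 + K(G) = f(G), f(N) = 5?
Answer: -3474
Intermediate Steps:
K(G) = 1 (K(G) = -4 + 5 = 1)
D(s) = -6 - 4*s (D(s) = -2 + (s*(-4) - 4) = -2 + (-4*s - 4) = -2 + (-4 - 4*s) = -6 - 4*s)
n(T) = -2 (n(T) = -6 - 4*(-1) = -6 + 4 = -2)
((K(3) - 443) + n(-47)) - 3030 = ((1 - 443) - 2) - 3030 = (-442 - 2) - 3030 = -444 - 3030 = -3474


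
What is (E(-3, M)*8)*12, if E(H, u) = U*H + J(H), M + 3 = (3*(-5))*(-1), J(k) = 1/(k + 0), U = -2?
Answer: 544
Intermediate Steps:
J(k) = 1/k
M = 12 (M = -3 + (3*(-5))*(-1) = -3 - 15*(-1) = -3 + 15 = 12)
E(H, u) = 1/H - 2*H (E(H, u) = -2*H + 1/H = 1/H - 2*H)
(E(-3, M)*8)*12 = ((1/(-3) - 2*(-3))*8)*12 = ((-⅓ + 6)*8)*12 = ((17/3)*8)*12 = (136/3)*12 = 544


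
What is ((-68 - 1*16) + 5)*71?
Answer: -5609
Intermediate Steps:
((-68 - 1*16) + 5)*71 = ((-68 - 16) + 5)*71 = (-84 + 5)*71 = -79*71 = -5609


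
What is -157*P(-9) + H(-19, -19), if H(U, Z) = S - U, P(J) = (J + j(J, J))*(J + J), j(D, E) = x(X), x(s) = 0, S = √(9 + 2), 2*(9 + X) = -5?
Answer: -25415 + √11 ≈ -25412.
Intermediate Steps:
X = -23/2 (X = -9 + (½)*(-5) = -9 - 5/2 = -23/2 ≈ -11.500)
S = √11 ≈ 3.3166
j(D, E) = 0
P(J) = 2*J² (P(J) = (J + 0)*(J + J) = J*(2*J) = 2*J²)
H(U, Z) = √11 - U
-157*P(-9) + H(-19, -19) = -314*(-9)² + (√11 - 1*(-19)) = -314*81 + (√11 + 19) = -157*162 + (19 + √11) = -25434 + (19 + √11) = -25415 + √11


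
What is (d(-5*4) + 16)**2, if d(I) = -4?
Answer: 144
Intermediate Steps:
(d(-5*4) + 16)**2 = (-4 + 16)**2 = 12**2 = 144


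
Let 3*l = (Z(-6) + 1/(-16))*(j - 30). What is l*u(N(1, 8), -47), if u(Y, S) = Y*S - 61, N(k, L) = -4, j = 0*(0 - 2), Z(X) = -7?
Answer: 71755/8 ≈ 8969.4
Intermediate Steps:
j = 0 (j = 0*(-2) = 0)
u(Y, S) = -61 + S*Y (u(Y, S) = S*Y - 61 = -61 + S*Y)
l = 565/8 (l = ((-7 + 1/(-16))*(0 - 30))/3 = ((-7 - 1/16)*(-30))/3 = (-113/16*(-30))/3 = (⅓)*(1695/8) = 565/8 ≈ 70.625)
l*u(N(1, 8), -47) = 565*(-61 - 47*(-4))/8 = 565*(-61 + 188)/8 = (565/8)*127 = 71755/8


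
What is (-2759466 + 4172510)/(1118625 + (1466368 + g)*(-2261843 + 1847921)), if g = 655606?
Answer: -1413044/878330603403 ≈ -1.6088e-6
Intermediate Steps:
(-2759466 + 4172510)/(1118625 + (1466368 + g)*(-2261843 + 1847921)) = (-2759466 + 4172510)/(1118625 + (1466368 + 655606)*(-2261843 + 1847921)) = 1413044/(1118625 + 2121974*(-413922)) = 1413044/(1118625 - 878331722028) = 1413044/(-878330603403) = 1413044*(-1/878330603403) = -1413044/878330603403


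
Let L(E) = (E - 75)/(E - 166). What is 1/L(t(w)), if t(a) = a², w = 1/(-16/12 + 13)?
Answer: 203341/91866 ≈ 2.2135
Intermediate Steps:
w = 3/35 (w = 1/(-16*1/12 + 13) = 1/(-4/3 + 13) = 1/(35/3) = 3/35 ≈ 0.085714)
L(E) = (-75 + E)/(-166 + E)
1/L(t(w)) = 1/((-75 + (3/35)²)/(-166 + (3/35)²)) = 1/((-75 + 9/1225)/(-166 + 9/1225)) = 1/(-91866/1225/(-203341/1225)) = 1/(-1225/203341*(-91866/1225)) = 1/(91866/203341) = 203341/91866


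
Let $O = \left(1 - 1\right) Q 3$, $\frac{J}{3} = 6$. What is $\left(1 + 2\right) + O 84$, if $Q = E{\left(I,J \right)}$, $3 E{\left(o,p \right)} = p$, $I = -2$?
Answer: $3$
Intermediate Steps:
$J = 18$ ($J = 3 \cdot 6 = 18$)
$E{\left(o,p \right)} = \frac{p}{3}$
$Q = 6$ ($Q = \frac{1}{3} \cdot 18 = 6$)
$O = 0$ ($O = \left(1 - 1\right) 6 \cdot 3 = 0 \cdot 6 \cdot 3 = 0 \cdot 3 = 0$)
$\left(1 + 2\right) + O 84 = \left(1 + 2\right) + 0 \cdot 84 = 3 + 0 = 3$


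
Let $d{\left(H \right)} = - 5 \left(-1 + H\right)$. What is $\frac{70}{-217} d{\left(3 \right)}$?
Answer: $\frac{100}{31} \approx 3.2258$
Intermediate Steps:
$d{\left(H \right)} = 5 - 5 H$
$\frac{70}{-217} d{\left(3 \right)} = \frac{70}{-217} \left(5 - 15\right) = 70 \left(- \frac{1}{217}\right) \left(5 - 15\right) = \left(- \frac{10}{31}\right) \left(-10\right) = \frac{100}{31}$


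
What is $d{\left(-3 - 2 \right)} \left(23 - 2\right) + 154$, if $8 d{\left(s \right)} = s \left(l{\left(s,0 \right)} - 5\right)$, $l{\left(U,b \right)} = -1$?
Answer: $\frac{931}{4} \approx 232.75$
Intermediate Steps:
$d{\left(s \right)} = - \frac{3 s}{4}$ ($d{\left(s \right)} = \frac{s \left(-1 - 5\right)}{8} = \frac{s \left(-6\right)}{8} = \frac{\left(-6\right) s}{8} = - \frac{3 s}{4}$)
$d{\left(-3 - 2 \right)} \left(23 - 2\right) + 154 = - \frac{3 \left(-3 - 2\right)}{4} \left(23 - 2\right) + 154 = \left(- \frac{3}{4}\right) \left(-5\right) \left(23 - 2\right) + 154 = \frac{15}{4} \cdot 21 + 154 = \frac{315}{4} + 154 = \frac{931}{4}$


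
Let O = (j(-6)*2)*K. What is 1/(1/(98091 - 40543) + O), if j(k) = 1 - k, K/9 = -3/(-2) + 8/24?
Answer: 57548/13293589 ≈ 0.0043290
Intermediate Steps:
K = 33/2 (K = 9*(-3/(-2) + 8/24) = 9*(-3*(-½) + 8*(1/24)) = 9*(3/2 + ⅓) = 9*(11/6) = 33/2 ≈ 16.500)
O = 231 (O = ((1 - 1*(-6))*2)*(33/2) = ((1 + 6)*2)*(33/2) = (7*2)*(33/2) = 14*(33/2) = 231)
1/(1/(98091 - 40543) + O) = 1/(1/(98091 - 40543) + 231) = 1/(1/57548 + 231) = 1/(13293589/57548) = 57548/13293589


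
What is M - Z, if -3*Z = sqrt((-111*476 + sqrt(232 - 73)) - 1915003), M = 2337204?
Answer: 2337204 + sqrt(-1967839 + sqrt(159))/3 ≈ 2.3372e+6 + 467.6*I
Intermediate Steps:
Z = -sqrt(-1967839 + sqrt(159))/3 (Z = -sqrt((-111*476 + sqrt(232 - 73)) - 1915003)/3 = -sqrt((-52836 + sqrt(159)) - 1915003)/3 = -sqrt(-1967839 + sqrt(159))/3 ≈ -467.6*I)
M - Z = 2337204 - (-1)*I*sqrt(1967839 - sqrt(159))/3 = 2337204 + I*sqrt(1967839 - sqrt(159))/3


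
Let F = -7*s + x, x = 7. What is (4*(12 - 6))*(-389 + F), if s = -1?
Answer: -9000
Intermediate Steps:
F = 14 (F = -7*(-1) + 7 = 7 + 7 = 14)
(4*(12 - 6))*(-389 + F) = (4*(12 - 6))*(-389 + 14) = (4*6)*(-375) = 24*(-375) = -9000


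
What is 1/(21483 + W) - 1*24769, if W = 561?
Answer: -546007835/22044 ≈ -24769.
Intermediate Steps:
1/(21483 + W) - 1*24769 = 1/(21483 + 561) - 1*24769 = 1/22044 - 24769 = -546007835/22044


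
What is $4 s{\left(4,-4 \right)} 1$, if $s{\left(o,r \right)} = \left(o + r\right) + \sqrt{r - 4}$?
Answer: $8 i \sqrt{2} \approx 11.314 i$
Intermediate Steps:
$s{\left(o,r \right)} = o + r + \sqrt{-4 + r}$ ($s{\left(o,r \right)} = \left(o + r\right) + \sqrt{-4 + r} = o + r + \sqrt{-4 + r}$)
$4 s{\left(4,-4 \right)} 1 = 4 \left(4 - 4 + \sqrt{-4 - 4}\right) 1 = 4 \left(4 - 4 + \sqrt{-8}\right) 1 = 4 \left(4 - 4 + 2 i \sqrt{2}\right) 1 = 4 \cdot 2 i \sqrt{2} \cdot 1 = 8 i \sqrt{2} \cdot 1 = 8 i \sqrt{2}$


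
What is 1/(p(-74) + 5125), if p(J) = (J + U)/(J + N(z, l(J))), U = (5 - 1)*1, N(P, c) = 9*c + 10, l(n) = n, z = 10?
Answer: 73/374132 ≈ 0.00019512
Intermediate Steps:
N(P, c) = 10 + 9*c
U = 4 (U = 4*1 = 4)
p(J) = (4 + J)/(10 + 10*J) (p(J) = (J + 4)/(J + (10 + 9*J)) = (4 + J)/(10 + 10*J))
1/(p(-74) + 5125) = 1/((4 - 74)/(10*(1 - 74)) + 5125) = 1/((⅒)*(-70)/(-73) + 5125) = 1/((⅒)*(-1/73)*(-70) + 5125) = 1/(7/73 + 5125) = 1/(374132/73) = 73/374132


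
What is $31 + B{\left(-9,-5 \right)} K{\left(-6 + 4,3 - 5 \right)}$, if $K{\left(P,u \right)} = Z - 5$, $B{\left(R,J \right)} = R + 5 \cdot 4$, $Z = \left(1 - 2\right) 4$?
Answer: $-68$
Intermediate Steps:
$Z = -4$ ($Z = \left(-1\right) 4 = -4$)
$B{\left(R,J \right)} = 20 + R$ ($B{\left(R,J \right)} = R + 20 = 20 + R$)
$K{\left(P,u \right)} = -9$ ($K{\left(P,u \right)} = -4 - 5 = -9$)
$31 + B{\left(-9,-5 \right)} K{\left(-6 + 4,3 - 5 \right)} = 31 + \left(20 - 9\right) \left(-9\right) = 31 + 11 \left(-9\right) = 31 - 99 = -68$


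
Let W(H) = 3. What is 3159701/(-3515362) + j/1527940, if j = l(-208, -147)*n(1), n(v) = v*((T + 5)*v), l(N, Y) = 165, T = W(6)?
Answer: -241159663405/268563110714 ≈ -0.89796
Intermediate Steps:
T = 3
n(v) = 8*v² (n(v) = v*((3 + 5)*v) = v*(8*v) = 8*v²)
j = 1320 (j = 165*(8*1²) = 165*(8*1) = 165*8 = 1320)
3159701/(-3515362) + j/1527940 = 3159701/(-3515362) + 1320/1527940 = 3159701*(-1/3515362) + 1320*(1/1527940) = -3159701/3515362 + 66/76397 = -241159663405/268563110714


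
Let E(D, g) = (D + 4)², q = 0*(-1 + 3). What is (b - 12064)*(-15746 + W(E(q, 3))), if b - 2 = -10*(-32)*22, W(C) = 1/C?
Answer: 632608785/8 ≈ 7.9076e+7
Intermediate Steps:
q = 0 (q = 0*2 = 0)
E(D, g) = (4 + D)²
b = 7042 (b = 2 - 10*(-32)*22 = 2 + 320*22 = 2 + 7040 = 7042)
(b - 12064)*(-15746 + W(E(q, 3))) = (7042 - 12064)*(-15746 + 1/((4 + 0)²)) = -5022*(-15746 + 1/(4²)) = -5022*(-15746 + 1/16) = -5022*(-251935/16) = 632608785/8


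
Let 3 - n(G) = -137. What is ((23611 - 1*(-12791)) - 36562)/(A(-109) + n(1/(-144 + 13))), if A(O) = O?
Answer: -160/31 ≈ -5.1613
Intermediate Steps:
n(G) = 140 (n(G) = 3 - 1*(-137) = 3 + 137 = 140)
((23611 - 1*(-12791)) - 36562)/(A(-109) + n(1/(-144 + 13))) = ((23611 - 1*(-12791)) - 36562)/(-109 + 140) = ((23611 + 12791) - 36562)/31 = (36402 - 36562)*(1/31) = -160*1/31 = -160/31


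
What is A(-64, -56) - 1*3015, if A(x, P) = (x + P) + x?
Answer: -3199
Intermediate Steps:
A(x, P) = P + 2*x (A(x, P) = (P + x) + x = P + 2*x)
A(-64, -56) - 1*3015 = (-56 + 2*(-64)) - 1*3015 = (-56 - 128) - 3015 = -184 - 3015 = -3199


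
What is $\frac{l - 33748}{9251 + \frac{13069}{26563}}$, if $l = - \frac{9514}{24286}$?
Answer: $- \frac{10885695929923}{2984110459626} \approx -3.6479$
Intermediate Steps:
$l = - \frac{4757}{12143}$ ($l = \left(-9514\right) \frac{1}{24286} = - \frac{4757}{12143} \approx -0.39175$)
$\frac{l - 33748}{9251 + \frac{13069}{26563}} = \frac{- \frac{4757}{12143} - 33748}{9251 + \frac{13069}{26563}} = - \frac{409806721}{12143 \left(9251 + 13069 \cdot \frac{1}{26563}\right)} = - \frac{409806721}{12143 \left(9251 + \frac{13069}{26563}\right)} = - \frac{409806721}{12143 \cdot \frac{245747382}{26563}} = \left(- \frac{409806721}{12143}\right) \frac{26563}{245747382} = - \frac{10885695929923}{2984110459626}$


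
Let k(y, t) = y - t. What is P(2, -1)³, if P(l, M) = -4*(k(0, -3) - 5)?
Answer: 512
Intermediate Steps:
P(l, M) = 8 (P(l, M) = -4*((0 - 1*(-3)) - 5) = -4*((0 + 3) - 5) = -4*(3 - 5) = -4*(-2) = 8)
P(2, -1)³ = 8³ = 512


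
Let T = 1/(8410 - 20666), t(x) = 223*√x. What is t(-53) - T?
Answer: 1/12256 + 223*I*√53 ≈ 8.1593e-5 + 1623.5*I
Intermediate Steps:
T = -1/12256 (T = 1/(-12256) = -1/12256 ≈ -8.1593e-5)
t(-53) - T = 223*√(-53) - 1*(-1/12256) = 223*(I*√53) + 1/12256 = 223*I*√53 + 1/12256 = 1/12256 + 223*I*√53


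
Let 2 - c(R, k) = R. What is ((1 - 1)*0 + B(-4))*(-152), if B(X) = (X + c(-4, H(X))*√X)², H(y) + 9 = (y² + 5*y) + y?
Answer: 19456 + 14592*I ≈ 19456.0 + 14592.0*I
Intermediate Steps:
H(y) = -9 + y² + 6*y (H(y) = -9 + ((y² + 5*y) + y) = -9 + (y² + 6*y) = -9 + y² + 6*y)
c(R, k) = 2 - R
B(X) = (X + 6*√X)² (B(X) = (X + (2 - 1*(-4))*√X)² = (X + (2 + 4)*√X)² = (X + 6*√X)²)
((1 - 1)*0 + B(-4))*(-152) = ((1 - 1)*0 + (-4 + 6*√(-4))²)*(-152) = (0*0 + (-4 + 6*(2*I))²)*(-152) = (0 + (-4 + 12*I)²)*(-152) = (-4 + 12*I)²*(-152) = -152*(-4 + 12*I)²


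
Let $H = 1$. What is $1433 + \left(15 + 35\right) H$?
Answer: $1483$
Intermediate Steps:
$1433 + \left(15 + 35\right) H = 1433 + \left(15 + 35\right) 1 = 1433 + 50 \cdot 1 = 1433 + 50 = 1483$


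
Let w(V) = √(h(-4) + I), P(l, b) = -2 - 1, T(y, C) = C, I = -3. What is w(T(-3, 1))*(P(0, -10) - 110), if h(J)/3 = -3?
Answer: -226*I*√3 ≈ -391.44*I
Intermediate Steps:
h(J) = -9 (h(J) = 3*(-3) = -9)
P(l, b) = -3
w(V) = 2*I*√3 (w(V) = √(-9 - 3) = √(-12) = 2*I*√3)
w(T(-3, 1))*(P(0, -10) - 110) = (2*I*√3)*(-3 - 110) = (2*I*√3)*(-113) = -226*I*√3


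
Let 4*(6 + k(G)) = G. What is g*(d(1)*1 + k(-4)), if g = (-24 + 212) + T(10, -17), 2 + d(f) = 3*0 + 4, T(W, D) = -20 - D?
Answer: -925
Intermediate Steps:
k(G) = -6 + G/4
d(f) = 2 (d(f) = -2 + (3*0 + 4) = -2 + (0 + 4) = -2 + 4 = 2)
g = 185 (g = (-24 + 212) + (-20 - 1*(-17)) = 188 + (-20 + 17) = 188 - 3 = 185)
g*(d(1)*1 + k(-4)) = 185*(2*1 + (-6 + (¼)*(-4))) = 185*(2 + (-6 - 1)) = 185*(2 - 7) = 185*(-5) = -925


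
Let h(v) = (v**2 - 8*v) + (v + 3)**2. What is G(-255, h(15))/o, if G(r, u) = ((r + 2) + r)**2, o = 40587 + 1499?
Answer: 129032/21043 ≈ 6.1318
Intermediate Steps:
o = 42086
h(v) = v**2 + (3 + v)**2 - 8*v (h(v) = (v**2 - 8*v) + (3 + v)**2 = v**2 + (3 + v)**2 - 8*v)
G(r, u) = (2 + 2*r)**2 (G(r, u) = ((2 + r) + r)**2 = (2 + 2*r)**2)
G(-255, h(15))/o = (4*(1 - 255)**2)/42086 = (4*(-254)**2)*(1/42086) = (4*64516)*(1/42086) = 258064*(1/42086) = 129032/21043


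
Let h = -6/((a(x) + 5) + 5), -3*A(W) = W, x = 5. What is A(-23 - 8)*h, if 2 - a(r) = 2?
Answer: -31/5 ≈ -6.2000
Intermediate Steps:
a(r) = 0 (a(r) = 2 - 1*2 = 2 - 2 = 0)
A(W) = -W/3
h = -⅗ (h = -6/((0 + 5) + 5) = -6/(5 + 5) = -6/10 = -6*⅒ = -⅗ ≈ -0.60000)
A(-23 - 8)*h = -(-23 - 8)/3*(-⅗) = -⅓*(-31)*(-⅗) = (31/3)*(-⅗) = -31/5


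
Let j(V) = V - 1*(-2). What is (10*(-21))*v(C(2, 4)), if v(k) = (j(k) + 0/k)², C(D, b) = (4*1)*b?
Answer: -68040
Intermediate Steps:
C(D, b) = 4*b
j(V) = 2 + V (j(V) = V + 2 = 2 + V)
v(k) = (2 + k)² (v(k) = ((2 + k) + 0/k)² = ((2 + k) + 0)² = (2 + k)²)
(10*(-21))*v(C(2, 4)) = (10*(-21))*(2 + 4*4)² = -210*(2 + 16)² = -210*18² = -210*324 = -68040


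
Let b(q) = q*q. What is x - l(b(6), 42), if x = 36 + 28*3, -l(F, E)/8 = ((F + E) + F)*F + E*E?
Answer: 47064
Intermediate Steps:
b(q) = q²
l(F, E) = -8*E² - 8*F*(E + 2*F) (l(F, E) = -8*(((F + E) + F)*F + E*E) = -8*(((E + F) + F)*F + E²) = -8*((E + 2*F)*F + E²) = -8*(F*(E + 2*F) + E²) = -8*(E² + F*(E + 2*F)) = -8*E² - 8*F*(E + 2*F))
x = 120 (x = 36 + 84 = 120)
x - l(b(6), 42) = 120 - (-16*(6²)² - 8*42² - 8*42*6²) = 120 - (-16*36² - 8*1764 - 8*42*36) = 120 - (-16*1296 - 14112 - 12096) = 120 - (-20736 - 14112 - 12096) = 120 - 1*(-46944) = 120 + 46944 = 47064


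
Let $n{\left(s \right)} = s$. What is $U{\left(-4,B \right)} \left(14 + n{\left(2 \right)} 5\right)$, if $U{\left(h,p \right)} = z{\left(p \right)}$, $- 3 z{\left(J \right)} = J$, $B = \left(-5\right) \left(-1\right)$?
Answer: $-40$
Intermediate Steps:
$B = 5$
$z{\left(J \right)} = - \frac{J}{3}$
$U{\left(h,p \right)} = - \frac{p}{3}$
$U{\left(-4,B \right)} \left(14 + n{\left(2 \right)} 5\right) = \left(- \frac{1}{3}\right) 5 \left(14 + 2 \cdot 5\right) = - \frac{5 \left(14 + 10\right)}{3} = \left(- \frac{5}{3}\right) 24 = -40$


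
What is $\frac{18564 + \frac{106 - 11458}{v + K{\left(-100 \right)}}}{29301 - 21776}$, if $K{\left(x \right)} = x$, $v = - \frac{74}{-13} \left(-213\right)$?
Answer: $\frac{158443272}{64195775} \approx 2.4681$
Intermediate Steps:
$v = - \frac{15762}{13}$ ($v = \left(-74\right) \left(- \frac{1}{13}\right) \left(-213\right) = \frac{74}{13} \left(-213\right) = - \frac{15762}{13} \approx -1212.5$)
$\frac{18564 + \frac{106 - 11458}{v + K{\left(-100 \right)}}}{29301 - 21776} = \frac{18564 + \frac{106 - 11458}{- \frac{15762}{13} - 100}}{29301 - 21776} = \frac{18564 - \frac{11352}{- \frac{17062}{13}}}{7525} = \left(18564 - - \frac{73788}{8531}\right) \frac{1}{7525} = \left(18564 + \frac{73788}{8531}\right) \frac{1}{7525} = \frac{158443272}{8531} \cdot \frac{1}{7525} = \frac{158443272}{64195775}$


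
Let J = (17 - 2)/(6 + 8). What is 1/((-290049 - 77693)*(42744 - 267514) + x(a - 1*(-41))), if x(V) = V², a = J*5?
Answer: 196/16200844811841 ≈ 1.2098e-11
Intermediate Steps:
J = 15/14 ≈ 1.0714
a = 75/14 (a = (15/14)*5 = 75/14 ≈ 5.3571)
1/((-290049 - 77693)*(42744 - 267514) + x(a - 1*(-41))) = 1/((-290049 - 77693)*(42744 - 267514) + (75/14 - 1*(-41))²) = 1/(-367742*(-224770) + (75/14 + 41)²) = 1/(82657369340 + (649/14)²) = 1/(82657369340 + 421201/196) = 1/(16200844811841/196) = 196/16200844811841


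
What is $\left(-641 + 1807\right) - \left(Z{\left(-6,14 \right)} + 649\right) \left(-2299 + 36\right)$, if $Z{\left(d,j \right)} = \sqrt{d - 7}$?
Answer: $1469853 + 2263 i \sqrt{13} \approx 1.4699 \cdot 10^{6} + 8159.4 i$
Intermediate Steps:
$Z{\left(d,j \right)} = \sqrt{-7 + d}$
$\left(-641 + 1807\right) - \left(Z{\left(-6,14 \right)} + 649\right) \left(-2299 + 36\right) = \left(-641 + 1807\right) - \left(\sqrt{-7 - 6} + 649\right) \left(-2299 + 36\right) = 1166 - \left(\sqrt{-13} + 649\right) \left(-2263\right) = 1166 - \left(i \sqrt{13} + 649\right) \left(-2263\right) = 1166 - \left(649 + i \sqrt{13}\right) \left(-2263\right) = 1166 - \left(-1468687 - 2263 i \sqrt{13}\right) = 1166 + \left(1468687 + 2263 i \sqrt{13}\right) = 1469853 + 2263 i \sqrt{13}$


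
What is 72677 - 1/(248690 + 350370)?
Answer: 43537883619/599060 ≈ 72677.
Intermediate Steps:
72677 - 1/(248690 + 350370) = 72677 - 1/599060 = 43537883619/599060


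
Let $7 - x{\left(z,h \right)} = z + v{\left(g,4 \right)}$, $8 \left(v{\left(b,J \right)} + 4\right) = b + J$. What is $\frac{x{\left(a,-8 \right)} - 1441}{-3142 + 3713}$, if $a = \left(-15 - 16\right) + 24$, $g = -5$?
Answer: $- \frac{11383}{4568} \approx -2.4919$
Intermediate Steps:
$a = -7$ ($a = -31 + 24 = -7$)
$v{\left(b,J \right)} = -4 + \frac{J}{8} + \frac{b}{8}$ ($v{\left(b,J \right)} = -4 + \frac{b + J}{8} = -4 + \frac{J + b}{8} = -4 + \left(\frac{J}{8} + \frac{b}{8}\right) = -4 + \frac{J}{8} + \frac{b}{8}$)
$x{\left(z,h \right)} = \frac{89}{8} - z$ ($x{\left(z,h \right)} = 7 - \left(z + \left(-4 + \frac{1}{8} \cdot 4 + \frac{1}{8} \left(-5\right)\right)\right) = 7 - \left(z - \frac{33}{8}\right) = 7 - \left(- \frac{33}{8} + z\right) = \frac{89}{8} - z$)
$\frac{x{\left(a,-8 \right)} - 1441}{-3142 + 3713} = \frac{\left(\frac{89}{8} - -7\right) - 1441}{-3142 + 3713} = \frac{\left(\frac{89}{8} + 7\right) - 1441}{571} = \left(\frac{145}{8} - 1441\right) \frac{1}{571} = \left(- \frac{11383}{8}\right) \frac{1}{571} = - \frac{11383}{4568}$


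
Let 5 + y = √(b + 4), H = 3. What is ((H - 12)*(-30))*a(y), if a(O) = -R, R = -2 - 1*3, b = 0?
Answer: 1350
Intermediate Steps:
R = -5 (R = -2 - 3 = -5)
y = -3 (y = -5 + √(0 + 4) = -5 + √4 = -5 + 2 = -3)
a(O) = 5 (a(O) = -1*(-5) = 5)
((H - 12)*(-30))*a(y) = ((3 - 12)*(-30))*5 = -9*(-30)*5 = 270*5 = 1350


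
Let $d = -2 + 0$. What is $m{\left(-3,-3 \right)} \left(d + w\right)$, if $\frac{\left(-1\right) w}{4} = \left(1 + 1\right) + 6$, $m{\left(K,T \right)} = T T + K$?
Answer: $-204$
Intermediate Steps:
$m{\left(K,T \right)} = K + T^{2}$ ($m{\left(K,T \right)} = T^{2} + K = K + T^{2}$)
$d = -2$
$w = -32$ ($w = - 4 \left(\left(1 + 1\right) + 6\right) = - 4 \left(2 + 6\right) = \left(-4\right) 8 = -32$)
$m{\left(-3,-3 \right)} \left(d + w\right) = \left(-3 + \left(-3\right)^{2}\right) \left(-2 - 32\right) = \left(-3 + 9\right) \left(-34\right) = 6 \left(-34\right) = -204$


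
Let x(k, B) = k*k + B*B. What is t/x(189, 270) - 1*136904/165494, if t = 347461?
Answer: 21316030675/8988061887 ≈ 2.3716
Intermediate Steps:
x(k, B) = B**2 + k**2 (x(k, B) = k**2 + B**2 = B**2 + k**2)
t/x(189, 270) - 1*136904/165494 = 347461/(270**2 + 189**2) - 1*136904/165494 = 347461/(72900 + 35721) - 136904*1/165494 = 347461/108621 - 68452/82747 = 21316030675/8988061887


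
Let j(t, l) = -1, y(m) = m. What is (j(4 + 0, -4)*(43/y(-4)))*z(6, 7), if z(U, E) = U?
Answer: 129/2 ≈ 64.500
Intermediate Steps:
(j(4 + 0, -4)*(43/y(-4)))*z(6, 7) = -43/(-4)*6 = -43*(-1)/4*6 = -1*(-43/4)*6 = (43/4)*6 = 129/2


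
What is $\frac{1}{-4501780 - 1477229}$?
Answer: $- \frac{1}{5979009} \approx -1.6725 \cdot 10^{-7}$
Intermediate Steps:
$\frac{1}{-4501780 - 1477229} = \frac{1}{-5979009} = - \frac{1}{5979009}$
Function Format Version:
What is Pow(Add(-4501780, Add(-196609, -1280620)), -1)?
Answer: Rational(-1, 5979009) ≈ -1.6725e-7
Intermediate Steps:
Pow(Add(-4501780, Add(-196609, -1280620)), -1) = Pow(Add(-4501780, -1477229), -1) = Pow(-5979009, -1) = Rational(-1, 5979009)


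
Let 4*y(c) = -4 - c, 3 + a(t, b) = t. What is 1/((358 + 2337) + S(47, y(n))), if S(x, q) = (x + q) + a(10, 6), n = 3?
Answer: 4/10989 ≈ 0.00036400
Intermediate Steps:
a(t, b) = -3 + t
y(c) = -1 - c/4 (y(c) = (-4 - c)/4 = -1 - c/4)
S(x, q) = 7 + q + x (S(x, q) = (x + q) + (-3 + 10) = (q + x) + 7 = 7 + q + x)
1/((358 + 2337) + S(47, y(n))) = 1/((358 + 2337) + (7 + (-1 - ¼*3) + 47)) = 1/(2695 + (7 + (-1 - ¾) + 47)) = 1/(2695 + (7 - 7/4 + 47)) = 1/(2695 + 209/4) = 1/(10989/4) = 4/10989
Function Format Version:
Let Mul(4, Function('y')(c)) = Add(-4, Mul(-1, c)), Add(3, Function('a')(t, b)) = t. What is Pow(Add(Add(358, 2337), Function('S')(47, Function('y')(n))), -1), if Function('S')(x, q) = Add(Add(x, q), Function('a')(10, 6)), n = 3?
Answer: Rational(4, 10989) ≈ 0.00036400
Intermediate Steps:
Function('a')(t, b) = Add(-3, t)
Function('y')(c) = Add(-1, Mul(Rational(-1, 4), c)) (Function('y')(c) = Mul(Rational(1, 4), Add(-4, Mul(-1, c))) = Add(-1, Mul(Rational(-1, 4), c)))
Function('S')(x, q) = Add(7, q, x) (Function('S')(x, q) = Add(Add(x, q), Add(-3, 10)) = Add(Add(q, x), 7) = Add(7, q, x))
Pow(Add(Add(358, 2337), Function('S')(47, Function('y')(n))), -1) = Pow(Add(Add(358, 2337), Add(7, Add(-1, Mul(Rational(-1, 4), 3)), 47)), -1) = Pow(Add(2695, Add(7, Add(-1, Rational(-3, 4)), 47)), -1) = Pow(Add(2695, Add(7, Rational(-7, 4), 47)), -1) = Pow(Add(2695, Rational(209, 4)), -1) = Pow(Rational(10989, 4), -1) = Rational(4, 10989)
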